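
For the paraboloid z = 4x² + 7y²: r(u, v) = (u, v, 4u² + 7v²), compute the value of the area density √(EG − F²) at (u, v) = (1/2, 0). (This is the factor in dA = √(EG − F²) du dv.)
√(EG − F²)|_{(1/2, 0)} = sqrt(17)

E = 64*u^2 + 1, F = 112*u*v, G = 196*v^2 + 1, so EG − F² = 64*u^2 + 196*v^2 + 1. Taking the positive square root: √(EG − F²) = sqrt(64*u^2 + 196*v^2 + 1). At (u, v) = (1/2, 0): sqrt(17).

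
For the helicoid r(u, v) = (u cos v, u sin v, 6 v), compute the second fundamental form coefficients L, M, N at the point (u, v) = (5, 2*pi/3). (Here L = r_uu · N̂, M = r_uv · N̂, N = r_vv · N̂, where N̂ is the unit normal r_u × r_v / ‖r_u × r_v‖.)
L = 0;  M = -6*sqrt(61)/61;  N = 0

Compute the unit normal N̂(u, v) = (6*sin(v)/sqrt(u^2 + 36), -6*cos(v)/sqrt(u^2 + 36), u/sqrt(u^2 + 36)), and the second partials r_uu, r_uv, r_vv. Take dot products:
  L(u, v) = r_uu · N̂ = 0,
  M(u, v) = r_uv · N̂ = -6/sqrt(u^2 + 36),
  N(u, v) = r_vv · N̂ = 0.
Evaluating at (u, v) = (5, 2*pi/3):
  L = 0, M = -6*sqrt(61)/61, N = 0.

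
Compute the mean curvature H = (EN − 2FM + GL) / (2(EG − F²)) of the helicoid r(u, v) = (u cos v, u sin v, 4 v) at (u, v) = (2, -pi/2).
H = 0

With E = 1, F = 0, G = u^2 + 16, L = 0, M = -4/sqrt(u^2 + 16), N = 0, assemble
  H = (EN − 2FM + GL) / (2(EG − F²)) = 0.
At (u, v) = (2, -pi/2): H = 0.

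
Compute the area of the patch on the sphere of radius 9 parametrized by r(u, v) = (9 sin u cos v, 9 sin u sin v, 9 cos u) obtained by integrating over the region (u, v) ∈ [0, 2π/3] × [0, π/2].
Area = 243*pi/4

Area = ∫∫ √(EG − F²) du dv with √(EG − F²) = 81*Abs(sin(u)). Integrating over [0, 2π/3] × [0, π/2] gives 243*pi/4.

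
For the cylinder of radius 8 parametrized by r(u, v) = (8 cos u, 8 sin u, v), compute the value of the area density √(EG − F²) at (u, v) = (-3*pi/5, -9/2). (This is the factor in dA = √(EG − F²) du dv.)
√(EG − F²)|_{(-3*pi/5, -9/2)} = 8

E = 64, F = 0, G = 1, so EG − F² = 64. Taking the positive square root: √(EG − F²) = 8. At (u, v) = (-3*pi/5, -9/2): 8.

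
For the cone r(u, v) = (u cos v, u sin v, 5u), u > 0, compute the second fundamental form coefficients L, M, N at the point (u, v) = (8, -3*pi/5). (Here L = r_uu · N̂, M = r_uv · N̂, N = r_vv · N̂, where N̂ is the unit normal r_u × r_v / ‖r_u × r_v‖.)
L = 0;  M = 0;  N = 20*sqrt(26)/13

Compute the unit normal N̂(u, v) = (-5*sqrt(26)*u*cos(v)/(26*Abs(u)), -5*sqrt(26)*u*sin(v)/(26*Abs(u)), sqrt(26)*u/(26*Abs(u))), and the second partials r_uu, r_uv, r_vv. Take dot products:
  L(u, v) = r_uu · N̂ = 0,
  M(u, v) = r_uv · N̂ = 0,
  N(u, v) = r_vv · N̂ = 5*sqrt(26)*u^2/(26*Abs(u)).
Evaluating at (u, v) = (8, -3*pi/5):
  L = 0, M = 0, N = 20*sqrt(26)/13.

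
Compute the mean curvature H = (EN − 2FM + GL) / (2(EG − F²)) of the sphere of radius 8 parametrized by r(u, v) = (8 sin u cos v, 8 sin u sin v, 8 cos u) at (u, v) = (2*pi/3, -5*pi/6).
H = -1/8

With E = 64, F = 0, G = 64*sin(u)^2, L = -8*sin(u)/Abs(sin(u)), M = 0, N = -8*sin(u)^3/Abs(sin(u)), assemble
  H = (EN − 2FM + GL) / (2(EG − F²)) = -sin(u)/(8*Abs(sin(u))).
At (u, v) = (2*pi/3, -5*pi/6): H = -1/8.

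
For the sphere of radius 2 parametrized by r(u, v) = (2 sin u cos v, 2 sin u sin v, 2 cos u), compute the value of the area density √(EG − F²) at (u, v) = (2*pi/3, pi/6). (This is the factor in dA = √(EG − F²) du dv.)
√(EG − F²)|_{(2*pi/3, pi/6)} = 2*sqrt(3)

E = 4, F = 0, G = 4*sin(u)^2, so EG − F² = 16*sin(u)^2. Taking the positive square root: √(EG − F²) = 4*Abs(sin(u)). At (u, v) = (2*pi/3, pi/6): 2*sqrt(3).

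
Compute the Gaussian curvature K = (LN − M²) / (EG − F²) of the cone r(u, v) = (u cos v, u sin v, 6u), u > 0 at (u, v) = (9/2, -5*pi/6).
K = 0

Coefficients of the first fundamental form: E = 37, F = 0, G = u^2.
Coefficients of the second fundamental form: L = 0, M = 0, N = 6*sqrt(37)*u^2/(37*Abs(u)).
Assemble K = (LN − M²)/(EG − F²) = 0. At (u, v) = (9/2, -5*pi/6): K = 0.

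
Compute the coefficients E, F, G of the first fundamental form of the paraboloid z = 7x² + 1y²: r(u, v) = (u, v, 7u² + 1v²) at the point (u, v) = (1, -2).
E = 197;  F = -56;  G = 17

Partials: r_u = (1, 0, 14*u), r_v = (0, 1, 2*v). As functions of (u, v):
  E = r_u · r_u = 196*u^2 + 1,
  F = r_u · r_v = 28*u*v,
  G = r_v · r_v = 4*v^2 + 1.
Evaluating at (u, v) = (1, -2): E = 197, F = -56, G = 17.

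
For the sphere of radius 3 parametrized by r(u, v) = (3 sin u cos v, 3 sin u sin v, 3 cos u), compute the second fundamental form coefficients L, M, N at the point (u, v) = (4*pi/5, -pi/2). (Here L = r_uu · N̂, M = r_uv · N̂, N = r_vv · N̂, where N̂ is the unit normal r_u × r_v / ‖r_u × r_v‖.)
L = -3;  M = 0;  N = -15/8 + 3*sqrt(5)/8

Compute the unit normal N̂(u, v) = (sin(u)^2*cos(v)/Abs(sin(u)), sin(u)^2*sin(v)/Abs(sin(u)), sin(2*u)/(2*Abs(sin(u)))), and the second partials r_uu, r_uv, r_vv. Take dot products:
  L(u, v) = r_uu · N̂ = -3*sin(u)/Abs(sin(u)),
  M(u, v) = r_uv · N̂ = 0,
  N(u, v) = r_vv · N̂ = -3*sin(u)^3/Abs(sin(u)).
Evaluating at (u, v) = (4*pi/5, -pi/2):
  L = -3, M = 0, N = -15/8 + 3*sqrt(5)/8.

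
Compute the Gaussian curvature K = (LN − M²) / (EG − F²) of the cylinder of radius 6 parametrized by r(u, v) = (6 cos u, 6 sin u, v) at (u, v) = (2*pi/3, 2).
K = 0

Coefficients of the first fundamental form: E = 36, F = 0, G = 1.
Coefficients of the second fundamental form: L = -6, M = 0, N = 0.
Assemble K = (LN − M²)/(EG − F²) = 0. At (u, v) = (2*pi/3, 2): K = 0.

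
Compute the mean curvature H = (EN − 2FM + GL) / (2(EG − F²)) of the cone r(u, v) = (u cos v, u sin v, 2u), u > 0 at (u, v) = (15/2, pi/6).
H = 2*sqrt(5)/75

With E = 5, F = 0, G = u^2, L = 0, M = 0, N = 2*sqrt(5)*u^2/(5*Abs(u)), assemble
  H = (EN − 2FM + GL) / (2(EG − F²)) = sqrt(5)/(5*Abs(u)).
At (u, v) = (15/2, pi/6): H = 2*sqrt(5)/75.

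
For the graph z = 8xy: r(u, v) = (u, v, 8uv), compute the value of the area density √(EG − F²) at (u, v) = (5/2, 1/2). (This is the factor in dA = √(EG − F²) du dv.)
√(EG − F²)|_{(5/2, 1/2)} = sqrt(417)

E = 64*v^2 + 1, F = 64*u*v, G = 64*u^2 + 1, so EG − F² = 64*u^2 + 64*v^2 + 1. Taking the positive square root: √(EG − F²) = sqrt(64*u^2 + 64*v^2 + 1). At (u, v) = (5/2, 1/2): sqrt(417).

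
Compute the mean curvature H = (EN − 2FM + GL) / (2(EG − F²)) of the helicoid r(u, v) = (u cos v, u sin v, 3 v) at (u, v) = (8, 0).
H = 0

With E = 1, F = 0, G = u^2 + 9, L = 0, M = -3/sqrt(u^2 + 9), N = 0, assemble
  H = (EN − 2FM + GL) / (2(EG − F²)) = 0.
At (u, v) = (8, 0): H = 0.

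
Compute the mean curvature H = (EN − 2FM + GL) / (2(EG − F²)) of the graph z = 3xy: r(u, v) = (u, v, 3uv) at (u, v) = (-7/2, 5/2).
H = 189*sqrt(670)/44890

With E = 9*v^2 + 1, F = 9*u*v, G = 9*u^2 + 1, L = 0, M = 3/sqrt(9*u^2 + 9*v^2 + 1), N = 0, assemble
  H = (EN − 2FM + GL) / (2(EG − F²)) = -27*u*v/(9*u^2 + 9*v^2 + 1)^(3/2).
At (u, v) = (-7/2, 5/2): H = 189*sqrt(670)/44890.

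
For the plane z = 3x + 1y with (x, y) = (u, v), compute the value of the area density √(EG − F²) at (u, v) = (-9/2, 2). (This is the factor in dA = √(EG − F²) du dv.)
√(EG − F²)|_{(-9/2, 2)} = sqrt(11)

E = 10, F = 3, G = 2, so EG − F² = 11. Taking the positive square root: √(EG − F²) = sqrt(11). At (u, v) = (-9/2, 2): sqrt(11).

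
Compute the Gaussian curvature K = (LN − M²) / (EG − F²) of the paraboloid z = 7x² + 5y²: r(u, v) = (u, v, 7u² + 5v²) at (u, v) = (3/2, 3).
K = 35/450241

Coefficients of the first fundamental form: E = 196*u^2 + 1, F = 140*u*v, G = 100*v^2 + 1.
Coefficients of the second fundamental form: L = 14/sqrt(196*u^2 + 100*v^2 + 1), M = 0, N = 10/sqrt(196*u^2 + 100*v^2 + 1).
Assemble K = (LN − M²)/(EG − F²) = 140/(38416*u^4 + 39200*u^2*v^2 + 392*u^2 + 10000*v^4 + 200*v^2 + 1). At (u, v) = (3/2, 3): K = 35/450241.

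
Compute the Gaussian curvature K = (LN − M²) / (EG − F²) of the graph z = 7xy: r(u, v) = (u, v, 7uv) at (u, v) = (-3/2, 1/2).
K = -196/61009

Coefficients of the first fundamental form: E = 49*v^2 + 1, F = 49*u*v, G = 49*u^2 + 1.
Coefficients of the second fundamental form: L = 0, M = 7/sqrt(49*u^2 + 49*v^2 + 1), N = 0.
Assemble K = (LN − M²)/(EG − F²) = -49/(2401*u^4 + 4802*u^2*v^2 + 98*u^2 + 2401*v^4 + 98*v^2 + 1). At (u, v) = (-3/2, 1/2): K = -196/61009.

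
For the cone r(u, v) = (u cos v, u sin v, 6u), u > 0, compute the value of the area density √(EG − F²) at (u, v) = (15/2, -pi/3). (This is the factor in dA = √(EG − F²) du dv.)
√(EG − F²)|_{(15/2, -pi/3)} = 15*sqrt(37)/2

E = 37, F = 0, G = u^2, so EG − F² = 37*u^2. Taking the positive square root: √(EG − F²) = sqrt(37)*Abs(u). At (u, v) = (15/2, -pi/3): 15*sqrt(37)/2.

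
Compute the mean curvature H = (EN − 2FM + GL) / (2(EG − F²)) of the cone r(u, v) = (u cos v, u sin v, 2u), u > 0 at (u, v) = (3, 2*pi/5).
H = sqrt(5)/15

With E = 5, F = 0, G = u^2, L = 0, M = 0, N = 2*sqrt(5)*u^2/(5*Abs(u)), assemble
  H = (EN − 2FM + GL) / (2(EG − F²)) = sqrt(5)/(5*Abs(u)).
At (u, v) = (3, 2*pi/5): H = sqrt(5)/15.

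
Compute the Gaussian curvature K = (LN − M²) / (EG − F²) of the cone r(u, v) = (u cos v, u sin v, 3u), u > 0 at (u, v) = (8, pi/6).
K = 0

Coefficients of the first fundamental form: E = 10, F = 0, G = u^2.
Coefficients of the second fundamental form: L = 0, M = 0, N = 3*sqrt(10)*u^2/(10*Abs(u)).
Assemble K = (LN − M²)/(EG − F²) = 0. At (u, v) = (8, pi/6): K = 0.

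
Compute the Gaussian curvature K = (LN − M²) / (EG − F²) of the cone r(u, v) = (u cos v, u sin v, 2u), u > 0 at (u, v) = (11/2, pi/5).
K = 0

Coefficients of the first fundamental form: E = 5, F = 0, G = u^2.
Coefficients of the second fundamental form: L = 0, M = 0, N = 2*sqrt(5)*u^2/(5*Abs(u)).
Assemble K = (LN − M²)/(EG − F²) = 0. At (u, v) = (11/2, pi/5): K = 0.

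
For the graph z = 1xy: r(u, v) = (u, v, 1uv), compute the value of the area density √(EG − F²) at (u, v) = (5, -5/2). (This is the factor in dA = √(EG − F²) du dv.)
√(EG − F²)|_{(5, -5/2)} = sqrt(129)/2

E = v^2 + 1, F = u*v, G = u^2 + 1, so EG − F² = u^2 + v^2 + 1. Taking the positive square root: √(EG − F²) = sqrt(u^2 + v^2 + 1). At (u, v) = (5, -5/2): sqrt(129)/2.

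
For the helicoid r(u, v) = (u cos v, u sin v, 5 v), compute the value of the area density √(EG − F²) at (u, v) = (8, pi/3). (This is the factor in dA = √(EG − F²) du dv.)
√(EG − F²)|_{(8, pi/3)} = sqrt(89)

E = 1, F = 0, G = u^2 + 25, so EG − F² = u^2 + 25. Taking the positive square root: √(EG − F²) = sqrt(u^2 + 25). At (u, v) = (8, pi/3): sqrt(89).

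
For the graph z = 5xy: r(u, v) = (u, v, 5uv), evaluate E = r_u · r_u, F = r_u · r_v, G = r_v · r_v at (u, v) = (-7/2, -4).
E = 401;  F = 350;  G = 1229/4

Partials: r_u = (1, 0, 5*v), r_v = (0, 1, 5*u). As functions of (u, v):
  E = r_u · r_u = 25*v^2 + 1,
  F = r_u · r_v = 25*u*v,
  G = r_v · r_v = 25*u^2 + 1.
Evaluating at (u, v) = (-7/2, -4): E = 401, F = 350, G = 1229/4.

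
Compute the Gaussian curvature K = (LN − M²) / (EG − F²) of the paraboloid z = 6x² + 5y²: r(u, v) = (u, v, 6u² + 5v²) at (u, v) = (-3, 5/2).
K = 30/923521

Coefficients of the first fundamental form: E = 144*u^2 + 1, F = 120*u*v, G = 100*v^2 + 1.
Coefficients of the second fundamental form: L = 12/sqrt(144*u^2 + 100*v^2 + 1), M = 0, N = 10/sqrt(144*u^2 + 100*v^2 + 1).
Assemble K = (LN − M²)/(EG − F²) = 120/(20736*u^4 + 28800*u^2*v^2 + 288*u^2 + 10000*v^4 + 200*v^2 + 1). At (u, v) = (-3, 5/2): K = 30/923521.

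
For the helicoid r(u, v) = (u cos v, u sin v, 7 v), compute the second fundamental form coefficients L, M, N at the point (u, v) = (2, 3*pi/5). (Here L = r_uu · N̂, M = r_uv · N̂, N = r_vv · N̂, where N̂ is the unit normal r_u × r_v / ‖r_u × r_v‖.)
L = 0;  M = -7*sqrt(53)/53;  N = 0

Compute the unit normal N̂(u, v) = (7*sin(v)/sqrt(u^2 + 49), -7*cos(v)/sqrt(u^2 + 49), u/sqrt(u^2 + 49)), and the second partials r_uu, r_uv, r_vv. Take dot products:
  L(u, v) = r_uu · N̂ = 0,
  M(u, v) = r_uv · N̂ = -7/sqrt(u^2 + 49),
  N(u, v) = r_vv · N̂ = 0.
Evaluating at (u, v) = (2, 3*pi/5):
  L = 0, M = -7*sqrt(53)/53, N = 0.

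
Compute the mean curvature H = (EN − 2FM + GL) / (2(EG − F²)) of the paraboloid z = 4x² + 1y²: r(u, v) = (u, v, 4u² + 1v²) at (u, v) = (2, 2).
H = 25*sqrt(273)/5733

With E = 64*u^2 + 1, F = 16*u*v, G = 4*v^2 + 1, L = 8/sqrt(64*u^2 + 4*v^2 + 1), M = 0, N = 2/sqrt(64*u^2 + 4*v^2 + 1), assemble
  H = (EN − 2FM + GL) / (2(EG − F²)) = (64*u^2 + 16*v^2 + 5)/(64*u^2 + 4*v^2 + 1)^(3/2).
At (u, v) = (2, 2): H = 25*sqrt(273)/5733.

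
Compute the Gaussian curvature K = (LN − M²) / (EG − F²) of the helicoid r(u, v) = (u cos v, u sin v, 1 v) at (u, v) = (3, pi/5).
K = -1/100

Coefficients of the first fundamental form: E = 1, F = 0, G = u^2 + 1.
Coefficients of the second fundamental form: L = 0, M = -1/sqrt(u^2 + 1), N = 0.
Assemble K = (LN − M²)/(EG − F²) = -1/(u^2 + 1)^2. At (u, v) = (3, pi/5): K = -1/100.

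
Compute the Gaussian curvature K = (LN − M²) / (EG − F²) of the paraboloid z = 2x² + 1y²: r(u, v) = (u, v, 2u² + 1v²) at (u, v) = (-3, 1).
K = 8/22201

Coefficients of the first fundamental form: E = 16*u^2 + 1, F = 8*u*v, G = 4*v^2 + 1.
Coefficients of the second fundamental form: L = 4/sqrt(16*u^2 + 4*v^2 + 1), M = 0, N = 2/sqrt(16*u^2 + 4*v^2 + 1).
Assemble K = (LN − M²)/(EG − F²) = 8/(256*u^4 + 128*u^2*v^2 + 32*u^2 + 16*v^4 + 8*v^2 + 1). At (u, v) = (-3, 1): K = 8/22201.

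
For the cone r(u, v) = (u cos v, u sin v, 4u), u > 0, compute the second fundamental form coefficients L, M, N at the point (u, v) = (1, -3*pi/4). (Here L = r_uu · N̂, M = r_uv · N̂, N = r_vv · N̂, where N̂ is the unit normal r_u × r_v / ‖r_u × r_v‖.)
L = 0;  M = 0;  N = 4*sqrt(17)/17

Compute the unit normal N̂(u, v) = (-4*sqrt(17)*u*cos(v)/(17*Abs(u)), -4*sqrt(17)*u*sin(v)/(17*Abs(u)), sqrt(17)*u/(17*Abs(u))), and the second partials r_uu, r_uv, r_vv. Take dot products:
  L(u, v) = r_uu · N̂ = 0,
  M(u, v) = r_uv · N̂ = 0,
  N(u, v) = r_vv · N̂ = 4*sqrt(17)*u^2/(17*Abs(u)).
Evaluating at (u, v) = (1, -3*pi/4):
  L = 0, M = 0, N = 4*sqrt(17)/17.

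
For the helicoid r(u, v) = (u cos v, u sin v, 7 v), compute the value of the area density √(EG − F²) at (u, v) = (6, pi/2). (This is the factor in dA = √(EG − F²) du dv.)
√(EG − F²)|_{(6, pi/2)} = sqrt(85)

E = 1, F = 0, G = u^2 + 49, so EG − F² = u^2 + 49. Taking the positive square root: √(EG − F²) = sqrt(u^2 + 49). At (u, v) = (6, pi/2): sqrt(85).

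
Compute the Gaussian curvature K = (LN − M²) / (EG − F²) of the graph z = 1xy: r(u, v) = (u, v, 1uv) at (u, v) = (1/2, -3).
K = -16/1681

Coefficients of the first fundamental form: E = v^2 + 1, F = u*v, G = u^2 + 1.
Coefficients of the second fundamental form: L = 0, M = 1/sqrt(u^2 + v^2 + 1), N = 0.
Assemble K = (LN − M²)/(EG − F²) = 1/((u^2*v^2 - (u^2 + 1)*(v^2 + 1))*(u^2 + v^2 + 1)). At (u, v) = (1/2, -3): K = -16/1681.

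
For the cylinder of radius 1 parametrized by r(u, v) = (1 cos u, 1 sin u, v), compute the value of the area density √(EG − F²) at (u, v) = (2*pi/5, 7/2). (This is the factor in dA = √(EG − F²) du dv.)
√(EG − F²)|_{(2*pi/5, 7/2)} = 1

E = 1, F = 0, G = 1, so EG − F² = 1. Taking the positive square root: √(EG − F²) = 1. At (u, v) = (2*pi/5, 7/2): 1.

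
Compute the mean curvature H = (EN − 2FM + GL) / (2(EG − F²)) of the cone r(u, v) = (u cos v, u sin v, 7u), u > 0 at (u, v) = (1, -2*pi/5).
H = 7*sqrt(2)/20

With E = 50, F = 0, G = u^2, L = 0, M = 0, N = 7*sqrt(2)*u^2/(10*Abs(u)), assemble
  H = (EN − 2FM + GL) / (2(EG − F²)) = 7*sqrt(2)/(20*Abs(u)).
At (u, v) = (1, -2*pi/5): H = 7*sqrt(2)/20.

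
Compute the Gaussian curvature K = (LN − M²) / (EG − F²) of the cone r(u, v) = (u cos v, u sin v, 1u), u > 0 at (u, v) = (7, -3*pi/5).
K = 0

Coefficients of the first fundamental form: E = 2, F = 0, G = u^2.
Coefficients of the second fundamental form: L = 0, M = 0, N = sqrt(2)*u^2/(2*Abs(u)).
Assemble K = (LN − M²)/(EG − F²) = 0. At (u, v) = (7, -3*pi/5): K = 0.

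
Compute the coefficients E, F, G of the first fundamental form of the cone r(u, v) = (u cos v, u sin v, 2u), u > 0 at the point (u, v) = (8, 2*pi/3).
E = 5;  F = 0;  G = 64

Partials: r_u = (cos(v), sin(v), 2), r_v = (-u*sin(v), u*cos(v), 0). As functions of (u, v):
  E = r_u · r_u = 5,
  F = r_u · r_v = 0,
  G = r_v · r_v = u^2.
Evaluating at (u, v) = (8, 2*pi/3): E = 5, F = 0, G = 64.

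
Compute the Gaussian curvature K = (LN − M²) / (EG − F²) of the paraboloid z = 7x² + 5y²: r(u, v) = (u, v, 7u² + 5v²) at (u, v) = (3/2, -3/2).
K = 140/444889

Coefficients of the first fundamental form: E = 196*u^2 + 1, F = 140*u*v, G = 100*v^2 + 1.
Coefficients of the second fundamental form: L = 14/sqrt(196*u^2 + 100*v^2 + 1), M = 0, N = 10/sqrt(196*u^2 + 100*v^2 + 1).
Assemble K = (LN − M²)/(EG − F²) = 140/(38416*u^4 + 39200*u^2*v^2 + 392*u^2 + 10000*v^4 + 200*v^2 + 1). At (u, v) = (3/2, -3/2): K = 140/444889.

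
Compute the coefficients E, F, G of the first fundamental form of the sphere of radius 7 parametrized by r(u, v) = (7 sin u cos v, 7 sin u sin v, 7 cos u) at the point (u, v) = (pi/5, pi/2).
E = 49;  F = 0;  G = 245/8 - 49*sqrt(5)/8

Partials: r_u = (7*cos(u)*cos(v), 7*sin(v)*cos(u), -7*sin(u)), r_v = (-7*sin(u)*sin(v), 7*sin(u)*cos(v), 0). As functions of (u, v):
  E = r_u · r_u = 49,
  F = r_u · r_v = 0,
  G = r_v · r_v = 49*sin(u)^2.
Evaluating at (u, v) = (pi/5, pi/2): E = 49, F = 0, G = 245/8 - 49*sqrt(5)/8.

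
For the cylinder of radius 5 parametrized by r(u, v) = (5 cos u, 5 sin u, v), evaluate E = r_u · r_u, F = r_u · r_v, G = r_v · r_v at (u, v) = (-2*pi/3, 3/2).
E = 25;  F = 0;  G = 1

Partials: r_u = (-5*sin(u), 5*cos(u), 0), r_v = (0, 0, 1). As functions of (u, v):
  E = r_u · r_u = 25,
  F = r_u · r_v = 0,
  G = r_v · r_v = 1.
Evaluating at (u, v) = (-2*pi/3, 3/2): E = 25, F = 0, G = 1.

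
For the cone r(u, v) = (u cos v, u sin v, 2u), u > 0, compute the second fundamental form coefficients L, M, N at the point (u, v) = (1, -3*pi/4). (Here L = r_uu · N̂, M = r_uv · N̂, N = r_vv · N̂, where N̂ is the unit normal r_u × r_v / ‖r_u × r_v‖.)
L = 0;  M = 0;  N = 2*sqrt(5)/5

Compute the unit normal N̂(u, v) = (-2*sqrt(5)*u*cos(v)/(5*Abs(u)), -2*sqrt(5)*u*sin(v)/(5*Abs(u)), sqrt(5)*u/(5*Abs(u))), and the second partials r_uu, r_uv, r_vv. Take dot products:
  L(u, v) = r_uu · N̂ = 0,
  M(u, v) = r_uv · N̂ = 0,
  N(u, v) = r_vv · N̂ = 2*sqrt(5)*u^2/(5*Abs(u)).
Evaluating at (u, v) = (1, -3*pi/4):
  L = 0, M = 0, N = 2*sqrt(5)/5.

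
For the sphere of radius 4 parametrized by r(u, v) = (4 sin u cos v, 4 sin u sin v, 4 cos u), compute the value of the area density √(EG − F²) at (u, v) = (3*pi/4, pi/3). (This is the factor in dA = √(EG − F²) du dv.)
√(EG − F²)|_{(3*pi/4, pi/3)} = 8*sqrt(2)

E = 16, F = 0, G = 16*sin(u)^2, so EG − F² = 256*sin(u)^2. Taking the positive square root: √(EG − F²) = 16*Abs(sin(u)). At (u, v) = (3*pi/4, pi/3): 8*sqrt(2).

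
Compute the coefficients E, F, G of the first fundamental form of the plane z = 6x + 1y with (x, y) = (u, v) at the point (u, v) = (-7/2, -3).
E = 37;  F = 6;  G = 2

Partials: r_u = (1, 0, 6), r_v = (0, 1, 1). As functions of (u, v):
  E = r_u · r_u = 37,
  F = r_u · r_v = 6,
  G = r_v · r_v = 2.
Evaluating at (u, v) = (-7/2, -3): E = 37, F = 6, G = 2.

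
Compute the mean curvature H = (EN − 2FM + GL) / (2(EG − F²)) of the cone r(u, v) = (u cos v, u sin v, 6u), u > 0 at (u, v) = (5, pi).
H = 3*sqrt(37)/185

With E = 37, F = 0, G = u^2, L = 0, M = 0, N = 6*sqrt(37)*u^2/(37*Abs(u)), assemble
  H = (EN − 2FM + GL) / (2(EG − F²)) = 3*sqrt(37)/(37*Abs(u)).
At (u, v) = (5, pi): H = 3*sqrt(37)/185.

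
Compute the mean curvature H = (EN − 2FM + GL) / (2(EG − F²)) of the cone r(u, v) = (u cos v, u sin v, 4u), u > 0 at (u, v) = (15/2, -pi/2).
H = 4*sqrt(17)/255

With E = 17, F = 0, G = u^2, L = 0, M = 0, N = 4*sqrt(17)*u^2/(17*Abs(u)), assemble
  H = (EN − 2FM + GL) / (2(EG − F²)) = 2*sqrt(17)/(17*Abs(u)).
At (u, v) = (15/2, -pi/2): H = 4*sqrt(17)/255.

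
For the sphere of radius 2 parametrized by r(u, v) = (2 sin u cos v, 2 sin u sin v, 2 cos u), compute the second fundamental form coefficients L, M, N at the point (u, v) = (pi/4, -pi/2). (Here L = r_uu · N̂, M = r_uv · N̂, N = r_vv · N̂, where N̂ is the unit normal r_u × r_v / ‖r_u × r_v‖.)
L = -2;  M = 0;  N = -1

Compute the unit normal N̂(u, v) = (sin(u)^2*cos(v)/Abs(sin(u)), sin(u)^2*sin(v)/Abs(sin(u)), sin(2*u)/(2*Abs(sin(u)))), and the second partials r_uu, r_uv, r_vv. Take dot products:
  L(u, v) = r_uu · N̂ = -2*sin(u)/Abs(sin(u)),
  M(u, v) = r_uv · N̂ = 0,
  N(u, v) = r_vv · N̂ = -2*sin(u)^3/Abs(sin(u)).
Evaluating at (u, v) = (pi/4, -pi/2):
  L = -2, M = 0, N = -1.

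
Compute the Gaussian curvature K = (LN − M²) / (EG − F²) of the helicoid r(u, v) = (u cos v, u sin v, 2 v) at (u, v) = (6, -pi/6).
K = -1/400

Coefficients of the first fundamental form: E = 1, F = 0, G = u^2 + 4.
Coefficients of the second fundamental form: L = 0, M = -2/sqrt(u^2 + 4), N = 0.
Assemble K = (LN − M²)/(EG − F²) = -4/(u^2 + 4)^2. At (u, v) = (6, -pi/6): K = -1/400.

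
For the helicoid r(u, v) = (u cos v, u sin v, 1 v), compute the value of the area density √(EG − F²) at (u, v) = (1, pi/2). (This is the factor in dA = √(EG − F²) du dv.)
√(EG − F²)|_{(1, pi/2)} = sqrt(2)

E = 1, F = 0, G = u^2 + 1, so EG − F² = u^2 + 1. Taking the positive square root: √(EG − F²) = sqrt(u^2 + 1). At (u, v) = (1, pi/2): sqrt(2).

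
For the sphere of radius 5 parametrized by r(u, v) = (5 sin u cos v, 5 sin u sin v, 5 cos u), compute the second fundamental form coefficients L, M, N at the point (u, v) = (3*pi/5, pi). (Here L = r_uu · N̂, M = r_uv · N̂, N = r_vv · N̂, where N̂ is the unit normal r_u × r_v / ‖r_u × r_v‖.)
L = -5;  M = 0;  N = -25/8 - 5*sqrt(5)/8

Compute the unit normal N̂(u, v) = (sin(u)^2*cos(v)/Abs(sin(u)), sin(u)^2*sin(v)/Abs(sin(u)), sin(2*u)/(2*Abs(sin(u)))), and the second partials r_uu, r_uv, r_vv. Take dot products:
  L(u, v) = r_uu · N̂ = -5*sin(u)/Abs(sin(u)),
  M(u, v) = r_uv · N̂ = 0,
  N(u, v) = r_vv · N̂ = -5*sin(u)^3/Abs(sin(u)).
Evaluating at (u, v) = (3*pi/5, pi):
  L = -5, M = 0, N = -25/8 - 5*sqrt(5)/8.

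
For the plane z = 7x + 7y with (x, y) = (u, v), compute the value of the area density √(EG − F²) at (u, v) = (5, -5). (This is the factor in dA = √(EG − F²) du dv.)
√(EG − F²)|_{(5, -5)} = 3*sqrt(11)

E = 50, F = 49, G = 50, so EG − F² = 99. Taking the positive square root: √(EG − F²) = 3*sqrt(11). At (u, v) = (5, -5): 3*sqrt(11).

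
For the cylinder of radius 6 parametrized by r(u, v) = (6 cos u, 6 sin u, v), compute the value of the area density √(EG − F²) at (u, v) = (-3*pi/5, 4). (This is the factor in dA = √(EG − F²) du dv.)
√(EG − F²)|_{(-3*pi/5, 4)} = 6

E = 36, F = 0, G = 1, so EG − F² = 36. Taking the positive square root: √(EG − F²) = 6. At (u, v) = (-3*pi/5, 4): 6.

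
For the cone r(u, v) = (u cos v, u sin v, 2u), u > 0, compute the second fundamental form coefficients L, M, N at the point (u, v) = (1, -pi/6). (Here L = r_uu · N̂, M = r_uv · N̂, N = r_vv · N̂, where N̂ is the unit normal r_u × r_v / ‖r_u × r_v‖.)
L = 0;  M = 0;  N = 2*sqrt(5)/5

Compute the unit normal N̂(u, v) = (-2*sqrt(5)*u*cos(v)/(5*Abs(u)), -2*sqrt(5)*u*sin(v)/(5*Abs(u)), sqrt(5)*u/(5*Abs(u))), and the second partials r_uu, r_uv, r_vv. Take dot products:
  L(u, v) = r_uu · N̂ = 0,
  M(u, v) = r_uv · N̂ = 0,
  N(u, v) = r_vv · N̂ = 2*sqrt(5)*u^2/(5*Abs(u)).
Evaluating at (u, v) = (1, -pi/6):
  L = 0, M = 0, N = 2*sqrt(5)/5.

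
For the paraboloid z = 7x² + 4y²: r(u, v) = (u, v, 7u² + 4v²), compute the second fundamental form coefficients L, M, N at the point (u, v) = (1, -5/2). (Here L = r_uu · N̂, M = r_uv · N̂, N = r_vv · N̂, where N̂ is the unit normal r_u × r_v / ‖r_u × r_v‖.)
L = 14*sqrt(597)/597;  M = 0;  N = 8*sqrt(597)/597

Compute the unit normal N̂(u, v) = (-14*u/sqrt(196*u^2 + 64*v^2 + 1), -8*v/sqrt(196*u^2 + 64*v^2 + 1), 1/sqrt(196*u^2 + 64*v^2 + 1)), and the second partials r_uu, r_uv, r_vv. Take dot products:
  L(u, v) = r_uu · N̂ = 14/sqrt(196*u^2 + 64*v^2 + 1),
  M(u, v) = r_uv · N̂ = 0,
  N(u, v) = r_vv · N̂ = 8/sqrt(196*u^2 + 64*v^2 + 1).
Evaluating at (u, v) = (1, -5/2):
  L = 14*sqrt(597)/597, M = 0, N = 8*sqrt(597)/597.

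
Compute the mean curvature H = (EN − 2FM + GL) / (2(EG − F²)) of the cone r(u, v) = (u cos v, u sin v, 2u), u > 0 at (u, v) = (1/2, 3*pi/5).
H = 2*sqrt(5)/5

With E = 5, F = 0, G = u^2, L = 0, M = 0, N = 2*sqrt(5)*u^2/(5*Abs(u)), assemble
  H = (EN − 2FM + GL) / (2(EG − F²)) = sqrt(5)/(5*Abs(u)).
At (u, v) = (1/2, 3*pi/5): H = 2*sqrt(5)/5.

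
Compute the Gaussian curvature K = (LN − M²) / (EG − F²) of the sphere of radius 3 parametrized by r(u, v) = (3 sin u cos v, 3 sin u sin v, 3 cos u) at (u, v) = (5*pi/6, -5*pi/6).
K = 1/9

Coefficients of the first fundamental form: E = 9, F = 0, G = 9*sin(u)^2.
Coefficients of the second fundamental form: L = -3*sin(u)/Abs(sin(u)), M = 0, N = -3*sin(u)^3/Abs(sin(u)).
Assemble K = (LN − M²)/(EG − F²) = 1/9. At (u, v) = (5*pi/6, -5*pi/6): K = 1/9.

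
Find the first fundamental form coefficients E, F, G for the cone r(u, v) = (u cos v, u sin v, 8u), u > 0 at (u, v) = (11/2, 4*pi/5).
E = 65;  F = 0;  G = 121/4

Partials: r_u = (cos(v), sin(v), 8), r_v = (-u*sin(v), u*cos(v), 0). As functions of (u, v):
  E = r_u · r_u = 65,
  F = r_u · r_v = 0,
  G = r_v · r_v = u^2.
Evaluating at (u, v) = (11/2, 4*pi/5): E = 65, F = 0, G = 121/4.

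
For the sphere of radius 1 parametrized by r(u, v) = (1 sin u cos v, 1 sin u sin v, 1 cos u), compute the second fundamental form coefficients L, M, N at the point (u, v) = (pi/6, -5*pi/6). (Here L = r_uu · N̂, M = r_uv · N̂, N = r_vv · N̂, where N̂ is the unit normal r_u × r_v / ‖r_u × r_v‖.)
L = -1;  M = 0;  N = -1/4

Compute the unit normal N̂(u, v) = (sin(u)^2*cos(v)/Abs(sin(u)), sin(u)^2*sin(v)/Abs(sin(u)), sin(2*u)/(2*Abs(sin(u)))), and the second partials r_uu, r_uv, r_vv. Take dot products:
  L(u, v) = r_uu · N̂ = -sin(u)/Abs(sin(u)),
  M(u, v) = r_uv · N̂ = 0,
  N(u, v) = r_vv · N̂ = -sin(u)^3/Abs(sin(u)).
Evaluating at (u, v) = (pi/6, -5*pi/6):
  L = -1, M = 0, N = -1/4.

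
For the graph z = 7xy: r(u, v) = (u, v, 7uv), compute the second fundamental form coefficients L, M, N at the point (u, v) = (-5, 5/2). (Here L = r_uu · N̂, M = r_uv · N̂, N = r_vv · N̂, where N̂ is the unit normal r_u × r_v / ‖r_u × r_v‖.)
L = 0;  M = 14*sqrt(681)/2043;  N = 0

Compute the unit normal N̂(u, v) = (-7*v/sqrt(49*u^2 + 49*v^2 + 1), -7*u/sqrt(49*u^2 + 49*v^2 + 1), 1/sqrt(49*u^2 + 49*v^2 + 1)), and the second partials r_uu, r_uv, r_vv. Take dot products:
  L(u, v) = r_uu · N̂ = 0,
  M(u, v) = r_uv · N̂ = 7/sqrt(49*u^2 + 49*v^2 + 1),
  N(u, v) = r_vv · N̂ = 0.
Evaluating at (u, v) = (-5, 5/2):
  L = 0, M = 14*sqrt(681)/2043, N = 0.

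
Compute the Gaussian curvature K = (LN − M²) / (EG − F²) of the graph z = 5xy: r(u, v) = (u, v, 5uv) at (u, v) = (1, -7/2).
K = -400/1766241

Coefficients of the first fundamental form: E = 25*v^2 + 1, F = 25*u*v, G = 25*u^2 + 1.
Coefficients of the second fundamental form: L = 0, M = 5/sqrt(25*u^2 + 25*v^2 + 1), N = 0.
Assemble K = (LN − M²)/(EG − F²) = -25/(625*u^4 + 1250*u^2*v^2 + 50*u^2 + 625*v^4 + 50*v^2 + 1). At (u, v) = (1, -7/2): K = -400/1766241.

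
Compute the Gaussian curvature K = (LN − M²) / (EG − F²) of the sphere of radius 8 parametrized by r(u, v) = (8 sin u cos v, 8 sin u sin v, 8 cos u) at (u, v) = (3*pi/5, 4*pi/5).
K = 1/64

Coefficients of the first fundamental form: E = 64, F = 0, G = 64*sin(u)^2.
Coefficients of the second fundamental form: L = -8*sin(u)/Abs(sin(u)), M = 0, N = -8*sin(u)^3/Abs(sin(u)).
Assemble K = (LN − M²)/(EG − F²) = 1/64. At (u, v) = (3*pi/5, 4*pi/5): K = 1/64.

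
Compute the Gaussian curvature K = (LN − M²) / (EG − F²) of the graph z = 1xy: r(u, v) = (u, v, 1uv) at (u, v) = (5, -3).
K = -1/1225

Coefficients of the first fundamental form: E = v^2 + 1, F = u*v, G = u^2 + 1.
Coefficients of the second fundamental form: L = 0, M = 1/sqrt(u^2 + v^2 + 1), N = 0.
Assemble K = (LN − M²)/(EG − F²) = 1/((u^2*v^2 - (u^2 + 1)*(v^2 + 1))*(u^2 + v^2 + 1)). At (u, v) = (5, -3): K = -1/1225.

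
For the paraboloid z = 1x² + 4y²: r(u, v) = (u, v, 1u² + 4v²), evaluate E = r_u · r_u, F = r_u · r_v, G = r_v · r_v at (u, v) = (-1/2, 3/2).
E = 2;  F = -12;  G = 145

Partials: r_u = (1, 0, 2*u), r_v = (0, 1, 8*v). As functions of (u, v):
  E = r_u · r_u = 4*u^2 + 1,
  F = r_u · r_v = 16*u*v,
  G = r_v · r_v = 64*v^2 + 1.
Evaluating at (u, v) = (-1/2, 3/2): E = 2, F = -12, G = 145.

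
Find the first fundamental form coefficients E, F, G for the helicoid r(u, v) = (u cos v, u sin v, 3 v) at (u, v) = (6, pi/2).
E = 1;  F = 0;  G = 45

Partials: r_u = (cos(v), sin(v), 0), r_v = (-u*sin(v), u*cos(v), 3). As functions of (u, v):
  E = r_u · r_u = 1,
  F = r_u · r_v = 0,
  G = r_v · r_v = u^2 + 9.
Evaluating at (u, v) = (6, pi/2): E = 1, F = 0, G = 45.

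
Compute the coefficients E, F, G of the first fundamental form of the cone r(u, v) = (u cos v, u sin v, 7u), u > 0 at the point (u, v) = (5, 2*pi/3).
E = 50;  F = 0;  G = 25

Partials: r_u = (cos(v), sin(v), 7), r_v = (-u*sin(v), u*cos(v), 0). As functions of (u, v):
  E = r_u · r_u = 50,
  F = r_u · r_v = 0,
  G = r_v · r_v = u^2.
Evaluating at (u, v) = (5, 2*pi/3): E = 50, F = 0, G = 25.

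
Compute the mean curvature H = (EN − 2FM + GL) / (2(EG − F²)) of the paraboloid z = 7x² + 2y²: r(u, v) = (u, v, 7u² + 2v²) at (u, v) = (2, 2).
H = 225*sqrt(849)/80089

With E = 196*u^2 + 1, F = 56*u*v, G = 16*v^2 + 1, L = 14/sqrt(196*u^2 + 16*v^2 + 1), M = 0, N = 4/sqrt(196*u^2 + 16*v^2 + 1), assemble
  H = (EN − 2FM + GL) / (2(EG − F²)) = (392*u^2 + 112*v^2 + 9)/(196*u^2 + 16*v^2 + 1)^(3/2).
At (u, v) = (2, 2): H = 225*sqrt(849)/80089.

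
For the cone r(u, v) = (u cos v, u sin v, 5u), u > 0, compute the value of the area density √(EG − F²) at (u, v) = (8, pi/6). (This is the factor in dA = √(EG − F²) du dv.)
√(EG − F²)|_{(8, pi/6)} = 8*sqrt(26)

E = 26, F = 0, G = u^2, so EG − F² = 26*u^2. Taking the positive square root: √(EG − F²) = sqrt(26)*Abs(u). At (u, v) = (8, pi/6): 8*sqrt(26).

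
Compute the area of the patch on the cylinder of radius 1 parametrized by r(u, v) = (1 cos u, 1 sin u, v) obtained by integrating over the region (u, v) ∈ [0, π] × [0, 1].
Area = pi

Area = ∫∫ √(EG − F²) du dv with √(EG − F²) = 1. Integrating over [0, π] × [0, 1] gives pi.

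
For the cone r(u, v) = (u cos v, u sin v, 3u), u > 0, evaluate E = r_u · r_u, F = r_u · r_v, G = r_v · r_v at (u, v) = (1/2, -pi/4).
E = 10;  F = 0;  G = 1/4

Partials: r_u = (cos(v), sin(v), 3), r_v = (-u*sin(v), u*cos(v), 0). As functions of (u, v):
  E = r_u · r_u = 10,
  F = r_u · r_v = 0,
  G = r_v · r_v = u^2.
Evaluating at (u, v) = (1/2, -pi/4): E = 10, F = 0, G = 1/4.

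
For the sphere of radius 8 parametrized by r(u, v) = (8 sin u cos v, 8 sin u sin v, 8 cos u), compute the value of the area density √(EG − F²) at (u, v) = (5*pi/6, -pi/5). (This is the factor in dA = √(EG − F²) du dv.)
√(EG − F²)|_{(5*pi/6, -pi/5)} = 32

E = 64, F = 0, G = 64*sin(u)^2, so EG − F² = 4096*sin(u)^2. Taking the positive square root: √(EG − F²) = 64*Abs(sin(u)). At (u, v) = (5*pi/6, -pi/5): 32.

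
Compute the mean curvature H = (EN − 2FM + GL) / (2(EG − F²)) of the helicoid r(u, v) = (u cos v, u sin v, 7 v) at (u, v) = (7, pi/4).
H = 0

With E = 1, F = 0, G = u^2 + 49, L = 0, M = -7/sqrt(u^2 + 49), N = 0, assemble
  H = (EN − 2FM + GL) / (2(EG − F²)) = 0.
At (u, v) = (7, pi/4): H = 0.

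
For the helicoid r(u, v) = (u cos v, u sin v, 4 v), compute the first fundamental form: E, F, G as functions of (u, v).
E = 1;  F = 0;  G = u^2 + 16

Compute partials: r_u = (cos(v), sin(v), 0), r_v = (-u*sin(v), u*cos(v), 4). Then
  E = r_u · r_u = 1,
  F = r_u · r_v = 0,
  G = r_v · r_v = u^2 + 16.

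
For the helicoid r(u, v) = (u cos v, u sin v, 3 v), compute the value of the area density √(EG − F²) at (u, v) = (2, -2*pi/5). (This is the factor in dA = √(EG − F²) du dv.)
√(EG − F²)|_{(2, -2*pi/5)} = sqrt(13)

E = 1, F = 0, G = u^2 + 9, so EG − F² = u^2 + 9. Taking the positive square root: √(EG − F²) = sqrt(u^2 + 9). At (u, v) = (2, -2*pi/5): sqrt(13).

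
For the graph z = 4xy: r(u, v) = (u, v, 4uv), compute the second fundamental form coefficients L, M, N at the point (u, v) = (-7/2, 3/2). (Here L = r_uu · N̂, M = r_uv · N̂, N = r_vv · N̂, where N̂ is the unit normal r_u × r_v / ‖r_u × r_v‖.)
L = 0;  M = 4*sqrt(233)/233;  N = 0

Compute the unit normal N̂(u, v) = (-4*v/sqrt(16*u^2 + 16*v^2 + 1), -4*u/sqrt(16*u^2 + 16*v^2 + 1), 1/sqrt(16*u^2 + 16*v^2 + 1)), and the second partials r_uu, r_uv, r_vv. Take dot products:
  L(u, v) = r_uu · N̂ = 0,
  M(u, v) = r_uv · N̂ = 4/sqrt(16*u^2 + 16*v^2 + 1),
  N(u, v) = r_vv · N̂ = 0.
Evaluating at (u, v) = (-7/2, 3/2):
  L = 0, M = 4*sqrt(233)/233, N = 0.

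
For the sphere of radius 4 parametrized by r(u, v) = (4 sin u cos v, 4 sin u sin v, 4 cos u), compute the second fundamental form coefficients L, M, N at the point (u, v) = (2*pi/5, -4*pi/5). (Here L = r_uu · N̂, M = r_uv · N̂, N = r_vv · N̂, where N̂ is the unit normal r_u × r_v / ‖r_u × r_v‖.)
L = -4;  M = 0;  N = -5/2 - sqrt(5)/2

Compute the unit normal N̂(u, v) = (sin(u)^2*cos(v)/Abs(sin(u)), sin(u)^2*sin(v)/Abs(sin(u)), sin(2*u)/(2*Abs(sin(u)))), and the second partials r_uu, r_uv, r_vv. Take dot products:
  L(u, v) = r_uu · N̂ = -4*sin(u)/Abs(sin(u)),
  M(u, v) = r_uv · N̂ = 0,
  N(u, v) = r_vv · N̂ = -4*sin(u)^3/Abs(sin(u)).
Evaluating at (u, v) = (2*pi/5, -4*pi/5):
  L = -4, M = 0, N = -5/2 - sqrt(5)/2.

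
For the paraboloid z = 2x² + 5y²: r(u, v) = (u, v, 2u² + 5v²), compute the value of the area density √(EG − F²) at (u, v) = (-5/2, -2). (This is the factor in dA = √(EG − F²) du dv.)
√(EG − F²)|_{(-5/2, -2)} = sqrt(501)

E = 16*u^2 + 1, F = 40*u*v, G = 100*v^2 + 1, so EG − F² = 16*u^2 + 100*v^2 + 1. Taking the positive square root: √(EG − F²) = sqrt(16*u^2 + 100*v^2 + 1). At (u, v) = (-5/2, -2): sqrt(501).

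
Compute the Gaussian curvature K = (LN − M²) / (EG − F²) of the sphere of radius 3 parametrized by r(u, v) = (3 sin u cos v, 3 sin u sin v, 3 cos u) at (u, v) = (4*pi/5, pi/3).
K = 1/9

Coefficients of the first fundamental form: E = 9, F = 0, G = 9*sin(u)^2.
Coefficients of the second fundamental form: L = -3*sin(u)/Abs(sin(u)), M = 0, N = -3*sin(u)^3/Abs(sin(u)).
Assemble K = (LN − M²)/(EG − F²) = 1/9. At (u, v) = (4*pi/5, pi/3): K = 1/9.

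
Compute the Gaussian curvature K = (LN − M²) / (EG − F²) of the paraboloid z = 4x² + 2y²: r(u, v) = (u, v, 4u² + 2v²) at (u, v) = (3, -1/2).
K = 32/337561

Coefficients of the first fundamental form: E = 64*u^2 + 1, F = 32*u*v, G = 16*v^2 + 1.
Coefficients of the second fundamental form: L = 8/sqrt(64*u^2 + 16*v^2 + 1), M = 0, N = 4/sqrt(64*u^2 + 16*v^2 + 1).
Assemble K = (LN − M²)/(EG − F²) = 32/(4096*u^4 + 2048*u^2*v^2 + 128*u^2 + 256*v^4 + 32*v^2 + 1). At (u, v) = (3, -1/2): K = 32/337561.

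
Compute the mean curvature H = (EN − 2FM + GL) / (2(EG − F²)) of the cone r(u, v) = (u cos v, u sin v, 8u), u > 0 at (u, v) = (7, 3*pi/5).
H = 4*sqrt(65)/455

With E = 65, F = 0, G = u^2, L = 0, M = 0, N = 8*sqrt(65)*u^2/(65*Abs(u)), assemble
  H = (EN − 2FM + GL) / (2(EG − F²)) = 4*sqrt(65)/(65*Abs(u)).
At (u, v) = (7, 3*pi/5): H = 4*sqrt(65)/455.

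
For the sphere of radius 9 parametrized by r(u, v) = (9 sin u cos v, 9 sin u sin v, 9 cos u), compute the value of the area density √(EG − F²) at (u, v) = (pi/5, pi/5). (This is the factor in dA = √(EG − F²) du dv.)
√(EG − F²)|_{(pi/5, pi/5)} = 81*sqrt(10 - 2*sqrt(5))/4

E = 81, F = 0, G = 81*sin(u)^2, so EG − F² = 6561*sin(u)^2. Taking the positive square root: √(EG − F²) = 81*Abs(sin(u)). At (u, v) = (pi/5, pi/5): 81*sqrt(10 - 2*sqrt(5))/4.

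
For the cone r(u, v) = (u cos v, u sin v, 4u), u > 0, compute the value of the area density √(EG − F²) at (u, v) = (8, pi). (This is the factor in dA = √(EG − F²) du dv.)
√(EG − F²)|_{(8, pi)} = 8*sqrt(17)

E = 17, F = 0, G = u^2, so EG − F² = 17*u^2. Taking the positive square root: √(EG − F²) = sqrt(17)*Abs(u). At (u, v) = (8, pi): 8*sqrt(17).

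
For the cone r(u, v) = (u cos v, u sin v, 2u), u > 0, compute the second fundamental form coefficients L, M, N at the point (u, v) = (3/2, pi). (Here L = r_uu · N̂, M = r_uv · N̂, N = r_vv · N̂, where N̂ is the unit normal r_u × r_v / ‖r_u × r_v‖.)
L = 0;  M = 0;  N = 3*sqrt(5)/5

Compute the unit normal N̂(u, v) = (-2*sqrt(5)*u*cos(v)/(5*Abs(u)), -2*sqrt(5)*u*sin(v)/(5*Abs(u)), sqrt(5)*u/(5*Abs(u))), and the second partials r_uu, r_uv, r_vv. Take dot products:
  L(u, v) = r_uu · N̂ = 0,
  M(u, v) = r_uv · N̂ = 0,
  N(u, v) = r_vv · N̂ = 2*sqrt(5)*u^2/(5*Abs(u)).
Evaluating at (u, v) = (3/2, pi):
  L = 0, M = 0, N = 3*sqrt(5)/5.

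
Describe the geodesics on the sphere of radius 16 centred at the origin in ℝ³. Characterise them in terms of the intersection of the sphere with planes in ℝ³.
Geodesics on the sphere of radius 16 are great circles — circles of radius 16 obtained as the intersection of the sphere with planes through the origin (the centre of the sphere).

A curve α(t) of nonzero constant speed on the sphere of radius 16 is a geodesic iff its acceleration α̈ is everywhere normal to the surface, i.e. parallel to the radial vector α(t). Then d/dt(α × α̇) = α̇ × α̇ + α × α̈ = 0, so α × α̇ is a constant vector n ≠ 0 and α(t) · n = 0 for all t: α lies in the plane through the origin with normal n. The intersection of that plane with the sphere is a circle of radius 16 (a great circle). Conversely, a great circle traversed at constant speed has centripetal acceleration pointing at the origin, hence normal to the sphere, so every great circle is a geodesic.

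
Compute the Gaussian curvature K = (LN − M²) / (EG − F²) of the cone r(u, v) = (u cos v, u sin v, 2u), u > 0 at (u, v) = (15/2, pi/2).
K = 0

Coefficients of the first fundamental form: E = 5, F = 0, G = u^2.
Coefficients of the second fundamental form: L = 0, M = 0, N = 2*sqrt(5)*u^2/(5*Abs(u)).
Assemble K = (LN − M²)/(EG − F²) = 0. At (u, v) = (15/2, pi/2): K = 0.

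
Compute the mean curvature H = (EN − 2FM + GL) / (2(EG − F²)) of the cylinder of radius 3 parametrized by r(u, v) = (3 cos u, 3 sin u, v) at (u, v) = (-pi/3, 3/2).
H = -1/6

With E = 9, F = 0, G = 1, L = -3, M = 0, N = 0, assemble
  H = (EN − 2FM + GL) / (2(EG − F²)) = -1/6.
At (u, v) = (-pi/3, 3/2): H = -1/6.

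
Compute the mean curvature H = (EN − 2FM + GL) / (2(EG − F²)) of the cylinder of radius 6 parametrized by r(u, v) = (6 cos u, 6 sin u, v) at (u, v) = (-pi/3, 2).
H = -1/12

With E = 36, F = 0, G = 1, L = -6, M = 0, N = 0, assemble
  H = (EN − 2FM + GL) / (2(EG − F²)) = -1/12.
At (u, v) = (-pi/3, 2): H = -1/12.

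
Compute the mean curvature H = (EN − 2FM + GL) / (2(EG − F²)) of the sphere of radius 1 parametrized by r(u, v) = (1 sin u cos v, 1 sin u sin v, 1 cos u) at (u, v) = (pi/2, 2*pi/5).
H = -1

With E = 1, F = 0, G = sin(u)^2, L = -sin(u)/Abs(sin(u)), M = 0, N = -sin(u)^3/Abs(sin(u)), assemble
  H = (EN − 2FM + GL) / (2(EG − F²)) = -sin(u)/Abs(sin(u)).
At (u, v) = (pi/2, 2*pi/5): H = -1.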